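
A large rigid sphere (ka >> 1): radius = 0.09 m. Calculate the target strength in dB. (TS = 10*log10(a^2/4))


TS = 10*log10(0.09^2 / 4) = 10*log10(0.002025) = -26.94

-26.94 dB


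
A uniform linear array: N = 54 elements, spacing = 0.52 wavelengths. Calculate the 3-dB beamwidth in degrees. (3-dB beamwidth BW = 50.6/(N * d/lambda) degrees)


BW = 50.6 / (54 * 0.52) = 50.6 / 28.08 = 1.8

1.8 deg


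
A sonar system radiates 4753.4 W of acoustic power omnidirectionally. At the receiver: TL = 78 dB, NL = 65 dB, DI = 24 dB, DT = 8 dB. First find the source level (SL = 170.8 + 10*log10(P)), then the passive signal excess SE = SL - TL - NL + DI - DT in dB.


Step 1: SL = 170.8 + 10*log10(4753.4) = 207.57 dB
Step 2: SE = SL - TL - NL + DI - DT = 207.57 - 78 - 65 + 24 - 8 = 80.57

80.57 dB


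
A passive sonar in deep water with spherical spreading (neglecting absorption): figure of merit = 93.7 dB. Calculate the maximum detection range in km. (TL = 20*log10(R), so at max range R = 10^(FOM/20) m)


48.42 km


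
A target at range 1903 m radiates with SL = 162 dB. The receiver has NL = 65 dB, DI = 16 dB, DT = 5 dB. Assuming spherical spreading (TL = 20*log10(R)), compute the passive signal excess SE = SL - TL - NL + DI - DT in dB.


42.41 dB


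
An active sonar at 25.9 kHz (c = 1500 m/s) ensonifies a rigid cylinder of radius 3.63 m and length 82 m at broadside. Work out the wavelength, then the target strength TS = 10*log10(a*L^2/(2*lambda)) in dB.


Step 1: lambda = c/f = 1500/25900 = 0.05792 m
Step 2: TS = 10*log10(a*L^2/(2*lambda)) = 10*log10(3.63*82^2/(2*0.05792)) = 53.24

53.24 dB


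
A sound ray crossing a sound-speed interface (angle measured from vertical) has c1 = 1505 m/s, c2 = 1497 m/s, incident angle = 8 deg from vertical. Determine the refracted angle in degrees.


7.96 deg


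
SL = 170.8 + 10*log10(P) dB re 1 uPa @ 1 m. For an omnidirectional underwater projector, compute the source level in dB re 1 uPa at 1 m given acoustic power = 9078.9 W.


SL = 170.8 + 10*log10(9078.9) = 170.8 + 39.58 = 210.38

210.38 dB


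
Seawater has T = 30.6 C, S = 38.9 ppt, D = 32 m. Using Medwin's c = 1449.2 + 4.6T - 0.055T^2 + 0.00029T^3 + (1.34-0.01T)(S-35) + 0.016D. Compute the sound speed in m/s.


c = 1449.2 + 4.6*30.6 - 0.055*30.6^2 + 0.00029*30.6^3 + (1.34 - 0.01*30.6)*(38.9 - 35) + 0.016*32 = 1551.31

1551.31 m/s


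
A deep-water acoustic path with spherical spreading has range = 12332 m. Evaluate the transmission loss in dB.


TL = 20*log10(12332) = 81.82

81.82 dB


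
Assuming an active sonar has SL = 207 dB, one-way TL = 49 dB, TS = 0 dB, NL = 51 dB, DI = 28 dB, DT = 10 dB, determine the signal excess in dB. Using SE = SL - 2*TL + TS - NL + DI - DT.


76 dB


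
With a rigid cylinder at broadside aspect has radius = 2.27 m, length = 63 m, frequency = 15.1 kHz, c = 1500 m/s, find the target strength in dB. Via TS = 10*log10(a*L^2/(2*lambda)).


lambda = 1500/15100 = 0.09934 m
TS = 10*log10(2.27*63^2/(2*0.09934)) = 46.57

46.57 dB


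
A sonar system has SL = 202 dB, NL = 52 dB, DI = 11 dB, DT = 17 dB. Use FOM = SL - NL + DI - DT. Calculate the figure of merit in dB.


FOM = SL - NL + DI - DT = 202 - 52 + 11 - 17 = 144

144 dB


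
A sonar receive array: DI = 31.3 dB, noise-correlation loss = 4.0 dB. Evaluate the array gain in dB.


AG = DI - L_corr = 31.3 - 4.0 = 27.3

27.3 dB


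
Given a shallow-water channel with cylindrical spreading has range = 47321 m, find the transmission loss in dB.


TL = 10*log10(47321) = 46.75

46.75 dB


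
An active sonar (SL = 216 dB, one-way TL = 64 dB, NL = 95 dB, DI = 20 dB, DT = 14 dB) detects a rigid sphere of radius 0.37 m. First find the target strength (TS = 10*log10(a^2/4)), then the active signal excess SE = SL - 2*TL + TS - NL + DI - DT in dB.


Step 1: TS = 10*log10(0.37^2/4) = -14.66 dB
Step 2: SE = SL - 2*TL + TS - NL + DI - DT = 216 - 2*64 + (-14.66) - 95 + 20 - 14 = -15.66

-15.66 dB


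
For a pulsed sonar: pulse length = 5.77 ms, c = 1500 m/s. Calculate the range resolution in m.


dR = c*tau/2 = 1500 * 5.77e-3 / 2 = 4.3275

4.3275 m


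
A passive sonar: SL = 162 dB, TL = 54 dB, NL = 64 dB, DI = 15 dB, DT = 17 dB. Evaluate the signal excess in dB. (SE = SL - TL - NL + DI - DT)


SE = SL - TL - NL + DI - DT = 162 - 54 - 64 + 15 - 17 = 42

42 dB


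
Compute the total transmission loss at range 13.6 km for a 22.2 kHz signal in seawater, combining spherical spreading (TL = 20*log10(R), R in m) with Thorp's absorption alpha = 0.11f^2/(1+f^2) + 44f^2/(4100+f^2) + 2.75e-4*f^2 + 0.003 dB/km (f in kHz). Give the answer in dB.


150.26 dB


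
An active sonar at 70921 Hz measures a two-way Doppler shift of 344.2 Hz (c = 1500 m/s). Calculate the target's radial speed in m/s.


From fd = 2*f*v/c, v = c*fd/(2*f) = 1500 * 344.2 / (2*70921) = 3.64

3.64 m/s


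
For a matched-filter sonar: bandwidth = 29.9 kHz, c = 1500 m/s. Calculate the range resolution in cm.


dR = c/(2*BW) = 1500 / (2 * 29.9e3) = 0.0251 m = 2.51 cm

2.51 cm


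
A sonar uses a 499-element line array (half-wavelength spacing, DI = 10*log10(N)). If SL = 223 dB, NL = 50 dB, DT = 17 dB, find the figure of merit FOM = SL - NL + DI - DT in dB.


Step 1: DI = 10*log10(499) = 26.98 dB
Step 2: FOM = SL - NL + DI - DT = 223 - 50 + 26.98 - 17 = 182.98

182.98 dB


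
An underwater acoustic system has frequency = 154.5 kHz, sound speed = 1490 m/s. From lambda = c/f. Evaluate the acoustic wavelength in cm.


0.96 cm


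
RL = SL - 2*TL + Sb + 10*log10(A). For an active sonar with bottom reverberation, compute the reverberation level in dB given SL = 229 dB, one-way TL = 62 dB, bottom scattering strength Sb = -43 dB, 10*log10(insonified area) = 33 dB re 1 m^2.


95 dB


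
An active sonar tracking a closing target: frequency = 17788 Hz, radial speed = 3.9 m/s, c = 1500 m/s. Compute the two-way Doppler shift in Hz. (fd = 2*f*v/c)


fd = 2*f*v/c = 2 * 17788 * 3.9 / 1500 = 92.5

92.5 Hz


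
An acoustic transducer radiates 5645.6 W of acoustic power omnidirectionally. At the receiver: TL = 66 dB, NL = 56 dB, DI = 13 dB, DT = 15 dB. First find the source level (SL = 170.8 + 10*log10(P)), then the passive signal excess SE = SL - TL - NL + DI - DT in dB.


Step 1: SL = 170.8 + 10*log10(5645.6) = 208.32 dB
Step 2: SE = SL - TL - NL + DI - DT = 208.32 - 66 - 56 + 13 - 15 = 84.32

84.32 dB


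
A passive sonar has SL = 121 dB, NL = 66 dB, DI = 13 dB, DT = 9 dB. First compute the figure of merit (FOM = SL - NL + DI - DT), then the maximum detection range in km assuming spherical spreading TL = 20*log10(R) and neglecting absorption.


Step 1: FOM = SL - NL + DI - DT = 121 - 66 + 13 - 9 = 59 dB
Step 2: at max range FOM = TL = 20*log10(R), so R = 10^(59/20) = 891.25 m = 0.89 km

0.89 km


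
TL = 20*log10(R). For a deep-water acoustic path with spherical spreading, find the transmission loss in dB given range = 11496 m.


TL = 20*log10(11496) = 81.21

81.21 dB


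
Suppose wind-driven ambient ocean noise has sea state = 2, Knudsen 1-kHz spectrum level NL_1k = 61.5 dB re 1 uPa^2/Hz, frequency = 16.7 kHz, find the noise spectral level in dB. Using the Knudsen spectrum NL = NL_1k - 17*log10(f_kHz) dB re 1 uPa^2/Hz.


NL = NL_1k - 17*log10(f_kHz) = 61.5 - 17*log10(16.7) = 61.5 - (20.79) = 40.71

40.71 dB


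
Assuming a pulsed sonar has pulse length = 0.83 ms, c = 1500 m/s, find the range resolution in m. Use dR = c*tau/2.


dR = c*tau/2 = 1500 * 0.83e-3 / 2 = 0.6225

0.6225 m


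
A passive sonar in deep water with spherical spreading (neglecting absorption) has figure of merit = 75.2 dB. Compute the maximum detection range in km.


5.75 km


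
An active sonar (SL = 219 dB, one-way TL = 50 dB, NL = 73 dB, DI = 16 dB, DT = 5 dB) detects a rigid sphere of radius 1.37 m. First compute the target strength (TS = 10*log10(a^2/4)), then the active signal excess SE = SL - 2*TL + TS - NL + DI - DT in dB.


Step 1: TS = 10*log10(1.37^2/4) = -3.29 dB
Step 2: SE = SL - 2*TL + TS - NL + DI - DT = 219 - 2*50 + (-3.29) - 73 + 16 - 5 = 53.71

53.71 dB


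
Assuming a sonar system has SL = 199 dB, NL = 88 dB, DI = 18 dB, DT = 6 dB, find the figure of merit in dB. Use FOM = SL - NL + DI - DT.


FOM = SL - NL + DI - DT = 199 - 88 + 18 - 6 = 123

123 dB


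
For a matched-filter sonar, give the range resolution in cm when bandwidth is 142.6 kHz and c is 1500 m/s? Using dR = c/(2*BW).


dR = c/(2*BW) = 1500 / (2 * 142.6e3) = 0.0053 m = 0.53 cm

0.53 cm


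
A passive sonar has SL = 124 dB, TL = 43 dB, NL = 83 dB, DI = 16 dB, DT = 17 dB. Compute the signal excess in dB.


SE = SL - TL - NL + DI - DT = 124 - 43 - 83 + 16 - 17 = -3

-3 dB


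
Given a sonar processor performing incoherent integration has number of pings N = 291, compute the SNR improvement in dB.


Gain = 5*log10(291) = 12.32

12.32 dB


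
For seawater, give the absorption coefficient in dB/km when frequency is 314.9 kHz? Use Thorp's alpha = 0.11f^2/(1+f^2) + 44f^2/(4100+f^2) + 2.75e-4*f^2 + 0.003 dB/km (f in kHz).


f^2 = 99162.01
alpha = 0.11*99162.01/(1+99162.01) + 44*99162.01/(4100+99162.01) + 2.75e-4*99162.01 + 0.003 = 69.636

69.636 dB/km


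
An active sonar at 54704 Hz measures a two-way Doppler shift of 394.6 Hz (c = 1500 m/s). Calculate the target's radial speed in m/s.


From fd = 2*f*v/c, v = c*fd/(2*f) = 1500 * 394.6 / (2*54704) = 5.41

5.41 m/s


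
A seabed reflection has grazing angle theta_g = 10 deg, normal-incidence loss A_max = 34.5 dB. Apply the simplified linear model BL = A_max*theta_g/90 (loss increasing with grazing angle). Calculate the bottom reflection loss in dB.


3.83 dB


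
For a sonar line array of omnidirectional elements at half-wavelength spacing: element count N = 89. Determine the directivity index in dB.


DI = 10*log10(89) = 19.49

19.49 dB


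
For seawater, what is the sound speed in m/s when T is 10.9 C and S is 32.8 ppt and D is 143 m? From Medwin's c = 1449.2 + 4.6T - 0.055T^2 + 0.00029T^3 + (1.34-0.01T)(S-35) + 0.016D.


c = 1449.2 + 4.6*10.9 - 0.055*10.9^2 + 0.00029*10.9^3 + (1.34 - 0.01*10.9)*(32.8 - 35) + 0.016*143 = 1492.76

1492.76 m/s


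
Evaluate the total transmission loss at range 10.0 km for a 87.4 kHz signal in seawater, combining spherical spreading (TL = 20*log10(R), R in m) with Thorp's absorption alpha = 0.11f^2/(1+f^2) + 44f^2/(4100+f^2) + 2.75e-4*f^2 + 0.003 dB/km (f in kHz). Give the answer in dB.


Step 1 (Thorp): alpha = 0.11*7638.76/(1+7638.76) + 44*7638.76/(4100+7638.76) + 2.75e-4*7638.76 + 0.003 = 30.8458 dB/km
Step 2: TL_spread = 20*log10(10000) = 80.0 dB
Step 3: TL_abs = alpha*R = 30.8458 * 10.0 = 308.46 dB
Step 4: TL_total = 80.0 + 308.46 = 388.46

388.46 dB


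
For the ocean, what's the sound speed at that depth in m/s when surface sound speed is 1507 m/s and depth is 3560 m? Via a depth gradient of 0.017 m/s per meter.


c = 1507 + 0.017 * 3560 = 1567.52

1567.52 m/s


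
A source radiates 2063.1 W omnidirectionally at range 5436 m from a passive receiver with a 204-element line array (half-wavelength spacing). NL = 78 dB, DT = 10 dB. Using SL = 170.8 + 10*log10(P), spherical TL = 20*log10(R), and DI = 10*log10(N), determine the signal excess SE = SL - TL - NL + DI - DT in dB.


Step 1: SL = 170.8 + 10*log10(2063.1) = 203.95 dB
Step 2: TL = 20*log10(5436) = 74.71 dB
Step 3: DI = 10*log10(204) = 23.1 dB
Step 4: SE = SL - TL - NL + DI - DT = 203.95 - 74.71 - 78 + 23.1 - 10 = 64.34

64.34 dB


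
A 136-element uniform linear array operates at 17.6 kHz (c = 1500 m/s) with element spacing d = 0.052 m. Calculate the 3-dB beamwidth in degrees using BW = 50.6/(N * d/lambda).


0.61 deg


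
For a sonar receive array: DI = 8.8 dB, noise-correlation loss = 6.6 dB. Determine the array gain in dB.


AG = DI - L_corr = 8.8 - 6.6 = 2.2

2.2 dB


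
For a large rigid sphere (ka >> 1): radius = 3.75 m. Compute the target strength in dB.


TS = 10*log10(3.75^2 / 4) = 10*log10(3.515625) = 5.46

5.46 dB


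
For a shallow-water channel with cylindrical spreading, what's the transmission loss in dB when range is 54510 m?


47.36 dB


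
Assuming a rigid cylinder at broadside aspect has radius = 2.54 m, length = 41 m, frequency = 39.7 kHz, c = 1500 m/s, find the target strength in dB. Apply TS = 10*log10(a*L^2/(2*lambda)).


47.52 dB


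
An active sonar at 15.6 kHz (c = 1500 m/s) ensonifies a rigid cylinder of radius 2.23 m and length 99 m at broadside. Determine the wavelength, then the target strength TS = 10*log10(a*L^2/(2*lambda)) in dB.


Step 1: lambda = c/f = 1500/15600 = 0.09615 m
Step 2: TS = 10*log10(a*L^2/(2*lambda)) = 10*log10(2.23*99^2/(2*0.09615)) = 50.56

50.56 dB


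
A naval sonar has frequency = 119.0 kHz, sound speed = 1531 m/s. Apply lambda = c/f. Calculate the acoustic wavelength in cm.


lambda = c/f = 1531 / 119000 = 0.0129 m = 1.29 cm

1.29 cm


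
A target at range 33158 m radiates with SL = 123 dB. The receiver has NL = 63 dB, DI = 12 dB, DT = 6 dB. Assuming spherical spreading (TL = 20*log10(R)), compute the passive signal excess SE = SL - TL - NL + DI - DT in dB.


Step 1: TL = 20*log10(33158) = 90.41 dB
Step 2: SE = 123 - 90.41 - 63 + 12 - 6 = -24.41

-24.41 dB


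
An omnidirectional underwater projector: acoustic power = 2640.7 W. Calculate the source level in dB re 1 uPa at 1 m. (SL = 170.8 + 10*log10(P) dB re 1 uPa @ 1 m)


SL = 170.8 + 10*log10(2640.7) = 170.8 + 34.22 = 205.02

205.02 dB


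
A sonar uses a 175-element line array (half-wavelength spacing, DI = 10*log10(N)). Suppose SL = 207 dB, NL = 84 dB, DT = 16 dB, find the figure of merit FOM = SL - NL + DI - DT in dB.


Step 1: DI = 10*log10(175) = 22.43 dB
Step 2: FOM = SL - NL + DI - DT = 207 - 84 + 22.43 - 16 = 129.43

129.43 dB


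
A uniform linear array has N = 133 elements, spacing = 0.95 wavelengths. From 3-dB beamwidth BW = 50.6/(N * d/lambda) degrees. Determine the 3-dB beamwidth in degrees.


0.4 deg


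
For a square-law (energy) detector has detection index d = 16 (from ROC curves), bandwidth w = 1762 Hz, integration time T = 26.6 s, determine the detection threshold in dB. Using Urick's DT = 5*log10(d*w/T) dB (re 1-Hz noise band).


DT = 5*log10(d*w/T) = 5*log10(16 * 1762 / 26.6) = 5*log10(1059.85) = 15.13

15.13 dB


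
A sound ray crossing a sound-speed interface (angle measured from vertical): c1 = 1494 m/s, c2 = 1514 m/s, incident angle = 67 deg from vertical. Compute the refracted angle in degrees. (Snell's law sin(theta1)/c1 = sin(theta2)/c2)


68.88 deg


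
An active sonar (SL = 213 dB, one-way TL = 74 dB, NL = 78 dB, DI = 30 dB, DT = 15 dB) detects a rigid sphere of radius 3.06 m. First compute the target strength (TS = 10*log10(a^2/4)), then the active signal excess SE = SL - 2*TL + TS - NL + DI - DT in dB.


Step 1: TS = 10*log10(3.06^2/4) = 3.69 dB
Step 2: SE = SL - 2*TL + TS - NL + DI - DT = 213 - 2*74 + (3.69) - 78 + 30 - 15 = 5.69

5.69 dB


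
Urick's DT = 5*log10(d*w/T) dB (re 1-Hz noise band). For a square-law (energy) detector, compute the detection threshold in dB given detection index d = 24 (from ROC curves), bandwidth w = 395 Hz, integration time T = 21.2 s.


13.25 dB


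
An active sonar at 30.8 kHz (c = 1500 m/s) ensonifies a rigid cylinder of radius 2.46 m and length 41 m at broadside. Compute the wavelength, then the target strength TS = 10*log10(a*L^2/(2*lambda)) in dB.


Step 1: lambda = c/f = 1500/30800 = 0.0487 m
Step 2: TS = 10*log10(a*L^2/(2*lambda)) = 10*log10(2.46*41^2/(2*0.0487)) = 46.28

46.28 dB


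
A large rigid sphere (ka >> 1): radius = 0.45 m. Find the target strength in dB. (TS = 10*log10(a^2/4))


TS = 10*log10(0.45^2 / 4) = 10*log10(0.050625) = -12.96

-12.96 dB


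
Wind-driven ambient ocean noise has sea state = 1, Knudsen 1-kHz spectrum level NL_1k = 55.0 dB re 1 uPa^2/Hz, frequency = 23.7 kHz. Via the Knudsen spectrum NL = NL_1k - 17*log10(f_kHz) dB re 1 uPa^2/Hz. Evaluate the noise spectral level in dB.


31.63 dB


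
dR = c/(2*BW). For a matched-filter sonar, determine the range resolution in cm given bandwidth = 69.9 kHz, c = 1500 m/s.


1.07 cm


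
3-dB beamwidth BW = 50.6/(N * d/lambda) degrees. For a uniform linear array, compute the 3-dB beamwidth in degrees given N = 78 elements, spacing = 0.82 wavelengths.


BW = 50.6 / (78 * 0.82) = 50.6 / 63.96 = 0.79

0.79 deg


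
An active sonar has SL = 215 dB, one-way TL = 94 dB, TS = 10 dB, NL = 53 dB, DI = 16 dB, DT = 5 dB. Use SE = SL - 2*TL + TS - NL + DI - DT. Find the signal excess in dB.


-5 dB


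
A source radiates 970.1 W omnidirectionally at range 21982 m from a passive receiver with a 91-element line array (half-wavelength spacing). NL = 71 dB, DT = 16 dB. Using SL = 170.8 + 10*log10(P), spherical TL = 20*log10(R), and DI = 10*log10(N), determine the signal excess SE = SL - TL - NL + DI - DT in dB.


46.42 dB


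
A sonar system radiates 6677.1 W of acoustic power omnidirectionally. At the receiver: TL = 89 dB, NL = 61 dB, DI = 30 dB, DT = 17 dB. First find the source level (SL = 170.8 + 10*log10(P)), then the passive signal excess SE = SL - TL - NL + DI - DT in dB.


Step 1: SL = 170.8 + 10*log10(6677.1) = 209.05 dB
Step 2: SE = SL - TL - NL + DI - DT = 209.05 - 89 - 61 + 30 - 17 = 72.05

72.05 dB


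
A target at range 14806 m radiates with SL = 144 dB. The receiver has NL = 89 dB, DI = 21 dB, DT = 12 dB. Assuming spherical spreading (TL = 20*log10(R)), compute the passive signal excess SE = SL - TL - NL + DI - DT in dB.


Step 1: TL = 20*log10(14806) = 83.41 dB
Step 2: SE = 144 - 83.41 - 89 + 21 - 12 = -19.41

-19.41 dB


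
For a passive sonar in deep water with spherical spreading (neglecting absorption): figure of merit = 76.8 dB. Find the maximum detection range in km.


6.92 km


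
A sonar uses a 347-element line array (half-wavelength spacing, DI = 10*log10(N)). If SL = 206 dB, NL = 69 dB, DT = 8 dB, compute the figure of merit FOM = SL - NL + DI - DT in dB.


Step 1: DI = 10*log10(347) = 25.4 dB
Step 2: FOM = SL - NL + DI - DT = 206 - 69 + 25.4 - 8 = 154.4

154.4 dB


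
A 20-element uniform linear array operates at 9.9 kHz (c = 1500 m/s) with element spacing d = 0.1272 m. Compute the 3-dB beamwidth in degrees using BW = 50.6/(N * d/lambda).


Step 1: lambda = 1500/9900 = 0.15152 m
Step 2: d/lambda = 0.1272/0.15152 = 0.8395
Step 3: BW = 50.6/(N * d/lambda) = 50.6/(20 * 0.8395) = 3.01

3.01 deg


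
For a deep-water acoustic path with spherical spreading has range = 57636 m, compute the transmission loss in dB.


TL = 20*log10(57636) = 95.21

95.21 dB


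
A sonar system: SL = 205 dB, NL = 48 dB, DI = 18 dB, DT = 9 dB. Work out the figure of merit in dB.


FOM = SL - NL + DI - DT = 205 - 48 + 18 - 9 = 166

166 dB


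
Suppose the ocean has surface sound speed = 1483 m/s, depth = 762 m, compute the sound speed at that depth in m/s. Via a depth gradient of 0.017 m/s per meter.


1495.954 m/s


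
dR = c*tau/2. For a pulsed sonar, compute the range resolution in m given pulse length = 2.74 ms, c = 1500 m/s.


dR = c*tau/2 = 1500 * 2.74e-3 / 2 = 2.055

2.055 m


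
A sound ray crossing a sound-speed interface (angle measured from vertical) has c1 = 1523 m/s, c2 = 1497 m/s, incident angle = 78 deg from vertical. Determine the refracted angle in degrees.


sin(theta2) = (c2/c1)*sin(theta1) = (1497/1523)*sin(78 deg) = 0.96145
theta2 = arcsin(0.96145) = 74.04

74.04 deg


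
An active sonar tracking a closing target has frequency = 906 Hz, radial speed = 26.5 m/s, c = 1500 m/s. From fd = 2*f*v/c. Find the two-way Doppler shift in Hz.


32.01 Hz


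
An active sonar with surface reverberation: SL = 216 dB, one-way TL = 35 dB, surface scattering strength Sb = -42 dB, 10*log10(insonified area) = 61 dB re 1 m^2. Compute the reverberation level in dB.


RL = SL - 2*TL + Sb + 10*log10(A) = 216 - 2*35 + (-42) + 61 = 165

165 dB


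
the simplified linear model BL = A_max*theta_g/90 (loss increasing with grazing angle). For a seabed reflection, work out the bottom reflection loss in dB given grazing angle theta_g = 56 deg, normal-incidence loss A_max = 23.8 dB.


BL = A_max * theta_g / 90 = 23.8 * 56 / 90 = 14.81

14.81 dB


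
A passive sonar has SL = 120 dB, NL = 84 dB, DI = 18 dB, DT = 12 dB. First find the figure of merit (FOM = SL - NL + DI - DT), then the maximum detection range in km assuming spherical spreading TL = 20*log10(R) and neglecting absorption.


Step 1: FOM = SL - NL + DI - DT = 120 - 84 + 18 - 12 = 42 dB
Step 2: at max range FOM = TL = 20*log10(R), so R = 10^(42/20) = 125.89 m = 0.13 km

0.13 km


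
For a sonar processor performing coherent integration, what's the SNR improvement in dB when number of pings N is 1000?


30.0 dB


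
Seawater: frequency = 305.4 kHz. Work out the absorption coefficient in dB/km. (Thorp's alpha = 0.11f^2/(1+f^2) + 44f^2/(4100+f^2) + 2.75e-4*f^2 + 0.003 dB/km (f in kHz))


f^2 = 93269.16
alpha = 0.11*93269.16/(1+93269.16) + 44*93269.16/(4100+93269.16) + 2.75e-4*93269.16 + 0.003 = 67.909

67.909 dB/km


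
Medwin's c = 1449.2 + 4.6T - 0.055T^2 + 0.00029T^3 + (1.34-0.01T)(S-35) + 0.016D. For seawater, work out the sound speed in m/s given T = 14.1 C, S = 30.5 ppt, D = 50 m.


c = 1449.2 + 4.6*14.1 - 0.055*14.1^2 + 0.00029*14.1^3 + (1.34 - 0.01*14.1)*(30.5 - 35) + 0.016*50 = 1499.34

1499.34 m/s


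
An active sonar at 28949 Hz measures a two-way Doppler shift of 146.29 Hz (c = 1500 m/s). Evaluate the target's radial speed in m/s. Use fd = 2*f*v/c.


From fd = 2*f*v/c, v = c*fd/(2*f) = 1500 * 146.29 / (2*28949) = 3.79

3.79 m/s


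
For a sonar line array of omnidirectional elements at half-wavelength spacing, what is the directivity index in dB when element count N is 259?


24.13 dB


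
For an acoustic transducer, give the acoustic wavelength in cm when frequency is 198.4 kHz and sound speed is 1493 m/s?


lambda = c/f = 1493 / 198400 = 0.0075 m = 0.75 cm

0.75 cm


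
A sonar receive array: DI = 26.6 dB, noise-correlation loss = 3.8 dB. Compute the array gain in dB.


AG = DI - L_corr = 26.6 - 3.8 = 22.8

22.8 dB


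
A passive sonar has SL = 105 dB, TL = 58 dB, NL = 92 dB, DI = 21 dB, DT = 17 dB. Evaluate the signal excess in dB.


SE = SL - TL - NL + DI - DT = 105 - 58 - 92 + 21 - 17 = -41

-41 dB


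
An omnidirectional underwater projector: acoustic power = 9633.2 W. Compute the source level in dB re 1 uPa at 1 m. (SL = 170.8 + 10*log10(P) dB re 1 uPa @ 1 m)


210.64 dB


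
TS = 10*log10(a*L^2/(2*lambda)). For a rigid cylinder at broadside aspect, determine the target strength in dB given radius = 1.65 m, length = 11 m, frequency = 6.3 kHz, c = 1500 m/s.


lambda = 1500/6300 = 0.2381 m
TS = 10*log10(1.65*11^2/(2*0.2381)) = 26.22

26.22 dB


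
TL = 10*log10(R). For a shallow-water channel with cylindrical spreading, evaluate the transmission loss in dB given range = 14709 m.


41.68 dB


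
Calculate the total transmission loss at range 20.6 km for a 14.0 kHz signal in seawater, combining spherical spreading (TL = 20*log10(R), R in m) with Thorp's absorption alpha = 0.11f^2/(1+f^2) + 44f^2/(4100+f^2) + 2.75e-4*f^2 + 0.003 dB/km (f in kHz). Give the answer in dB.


131.06 dB


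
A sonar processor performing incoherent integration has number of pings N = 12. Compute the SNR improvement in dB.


5.4 dB


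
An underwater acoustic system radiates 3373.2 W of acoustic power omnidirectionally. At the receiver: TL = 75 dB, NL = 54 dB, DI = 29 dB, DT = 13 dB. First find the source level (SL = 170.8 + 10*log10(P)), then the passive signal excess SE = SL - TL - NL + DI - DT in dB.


Step 1: SL = 170.8 + 10*log10(3373.2) = 206.08 dB
Step 2: SE = SL - TL - NL + DI - DT = 206.08 - 75 - 54 + 29 - 13 = 93.08

93.08 dB


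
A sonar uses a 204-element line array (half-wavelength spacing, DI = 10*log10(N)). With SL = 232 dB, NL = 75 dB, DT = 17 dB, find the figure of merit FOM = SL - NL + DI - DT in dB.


163.1 dB


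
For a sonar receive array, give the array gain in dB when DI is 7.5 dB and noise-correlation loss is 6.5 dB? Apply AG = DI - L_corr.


AG = DI - L_corr = 7.5 - 6.5 = 1.0

1.0 dB


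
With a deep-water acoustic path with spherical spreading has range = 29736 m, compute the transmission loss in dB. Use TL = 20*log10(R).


TL = 20*log10(29736) = 89.47

89.47 dB


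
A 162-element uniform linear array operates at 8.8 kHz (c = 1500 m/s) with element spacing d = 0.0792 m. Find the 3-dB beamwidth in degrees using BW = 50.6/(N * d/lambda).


0.67 deg


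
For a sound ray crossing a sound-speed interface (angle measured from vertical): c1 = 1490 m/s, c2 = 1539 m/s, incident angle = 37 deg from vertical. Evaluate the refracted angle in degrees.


38.43 deg


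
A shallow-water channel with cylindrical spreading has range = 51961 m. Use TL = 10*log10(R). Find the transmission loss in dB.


TL = 10*log10(51961) = 47.16

47.16 dB


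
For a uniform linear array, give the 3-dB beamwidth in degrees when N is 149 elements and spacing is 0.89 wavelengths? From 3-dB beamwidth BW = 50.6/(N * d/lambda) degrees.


BW = 50.6 / (149 * 0.89) = 50.6 / 132.61 = 0.38

0.38 deg


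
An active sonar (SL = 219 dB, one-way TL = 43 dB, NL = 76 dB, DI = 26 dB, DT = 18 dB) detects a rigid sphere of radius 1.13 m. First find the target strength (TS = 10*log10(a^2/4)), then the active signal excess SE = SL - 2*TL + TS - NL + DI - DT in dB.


Step 1: TS = 10*log10(1.13^2/4) = -4.96 dB
Step 2: SE = SL - 2*TL + TS - NL + DI - DT = 219 - 2*43 + (-4.96) - 76 + 26 - 18 = 60.04

60.04 dB


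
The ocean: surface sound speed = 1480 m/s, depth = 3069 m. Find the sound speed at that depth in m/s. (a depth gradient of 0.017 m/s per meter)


1532.173 m/s


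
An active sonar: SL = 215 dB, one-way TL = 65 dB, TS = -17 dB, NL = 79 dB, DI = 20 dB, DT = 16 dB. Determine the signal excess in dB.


-7 dB


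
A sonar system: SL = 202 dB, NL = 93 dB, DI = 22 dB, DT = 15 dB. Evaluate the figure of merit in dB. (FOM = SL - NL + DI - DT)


FOM = SL - NL + DI - DT = 202 - 93 + 22 - 15 = 116

116 dB


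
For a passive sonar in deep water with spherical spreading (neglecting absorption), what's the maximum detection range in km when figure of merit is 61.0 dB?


At max range FOM = TL, so 20*log10(R) = 61.0
R = 10^(61.0/20) = 1122.02 m = 1.12 km

1.12 km


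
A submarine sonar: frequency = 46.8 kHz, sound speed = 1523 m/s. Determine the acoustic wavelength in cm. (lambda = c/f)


lambda = c/f = 1523 / 46800 = 0.0325 m = 3.25 cm

3.25 cm


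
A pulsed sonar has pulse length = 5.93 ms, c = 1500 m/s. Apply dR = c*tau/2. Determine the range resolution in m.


dR = c*tau/2 = 1500 * 5.93e-3 / 2 = 4.4475

4.4475 m


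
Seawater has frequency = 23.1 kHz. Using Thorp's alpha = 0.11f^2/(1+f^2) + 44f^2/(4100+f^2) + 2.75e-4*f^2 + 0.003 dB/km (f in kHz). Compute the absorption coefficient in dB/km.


f^2 = 533.61
alpha = 0.11*533.61/(1+533.61) + 44*533.61/(4100+533.61) + 2.75e-4*533.61 + 0.003 = 5.327

5.327 dB/km


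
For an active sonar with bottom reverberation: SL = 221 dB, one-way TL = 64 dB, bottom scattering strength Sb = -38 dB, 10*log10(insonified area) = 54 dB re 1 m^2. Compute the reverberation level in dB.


RL = SL - 2*TL + Sb + 10*log10(A) = 221 - 2*64 + (-38) + 54 = 109

109 dB


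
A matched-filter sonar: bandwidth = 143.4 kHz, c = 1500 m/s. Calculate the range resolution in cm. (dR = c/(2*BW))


dR = c/(2*BW) = 1500 / (2 * 143.4e3) = 0.0052 m = 0.52 cm

0.52 cm


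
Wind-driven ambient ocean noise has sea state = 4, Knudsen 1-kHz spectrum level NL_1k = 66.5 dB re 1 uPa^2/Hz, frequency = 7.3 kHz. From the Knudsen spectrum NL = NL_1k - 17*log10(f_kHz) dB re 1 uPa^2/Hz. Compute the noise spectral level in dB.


NL = NL_1k - 17*log10(f_kHz) = 66.5 - 17*log10(7.3) = 66.5 - (14.68) = 51.82

51.82 dB


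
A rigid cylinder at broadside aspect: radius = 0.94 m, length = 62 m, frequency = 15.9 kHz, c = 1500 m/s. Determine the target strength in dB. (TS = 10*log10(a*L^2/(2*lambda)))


42.82 dB


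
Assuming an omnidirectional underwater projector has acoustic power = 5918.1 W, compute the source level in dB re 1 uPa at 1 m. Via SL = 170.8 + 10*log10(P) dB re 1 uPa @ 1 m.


SL = 170.8 + 10*log10(5918.1) = 170.8 + 37.72 = 208.52

208.52 dB


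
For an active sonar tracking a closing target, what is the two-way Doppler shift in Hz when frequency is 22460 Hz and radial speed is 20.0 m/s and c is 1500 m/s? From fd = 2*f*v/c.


598.93 Hz


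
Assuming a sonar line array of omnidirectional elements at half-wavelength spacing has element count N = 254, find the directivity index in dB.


24.05 dB


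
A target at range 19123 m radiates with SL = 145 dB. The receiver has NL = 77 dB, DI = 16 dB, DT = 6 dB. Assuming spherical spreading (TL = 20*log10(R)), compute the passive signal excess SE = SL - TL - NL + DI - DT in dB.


-7.63 dB


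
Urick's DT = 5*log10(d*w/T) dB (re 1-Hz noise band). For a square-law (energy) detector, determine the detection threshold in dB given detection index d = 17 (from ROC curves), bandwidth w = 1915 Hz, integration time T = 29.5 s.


DT = 5*log10(d*w/T) = 5*log10(17 * 1915 / 29.5) = 5*log10(1103.56) = 15.21

15.21 dB


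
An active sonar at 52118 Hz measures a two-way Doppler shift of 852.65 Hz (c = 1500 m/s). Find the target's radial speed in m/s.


12.27 m/s


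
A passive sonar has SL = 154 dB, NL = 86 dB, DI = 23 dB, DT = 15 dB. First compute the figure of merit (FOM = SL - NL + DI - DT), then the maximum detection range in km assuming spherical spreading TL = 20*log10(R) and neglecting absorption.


Step 1: FOM = SL - NL + DI - DT = 154 - 86 + 23 - 15 = 76 dB
Step 2: at max range FOM = TL = 20*log10(R), so R = 10^(76/20) = 6309.57 m = 6.31 km

6.31 km


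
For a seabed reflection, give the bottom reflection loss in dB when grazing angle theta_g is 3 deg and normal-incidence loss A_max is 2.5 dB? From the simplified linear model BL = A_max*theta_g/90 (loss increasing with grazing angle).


BL = A_max * theta_g / 90 = 2.5 * 3 / 90 = 0.08

0.08 dB


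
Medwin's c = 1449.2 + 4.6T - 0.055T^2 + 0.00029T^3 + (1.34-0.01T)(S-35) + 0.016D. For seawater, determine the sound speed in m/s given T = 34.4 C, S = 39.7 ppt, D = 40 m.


c = 1449.2 + 4.6*34.4 - 0.055*34.4^2 + 0.00029*34.4^3 + (1.34 - 0.01*34.4)*(39.7 - 35) + 0.016*40 = 1559.48

1559.48 m/s


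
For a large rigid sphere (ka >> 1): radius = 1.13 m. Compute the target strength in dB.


TS = 10*log10(1.13^2 / 4) = 10*log10(0.319225) = -4.96

-4.96 dB


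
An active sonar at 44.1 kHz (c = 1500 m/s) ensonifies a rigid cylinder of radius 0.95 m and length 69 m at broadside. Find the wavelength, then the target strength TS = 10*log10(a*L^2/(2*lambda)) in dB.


Step 1: lambda = c/f = 1500/44100 = 0.03401 m
Step 2: TS = 10*log10(a*L^2/(2*lambda)) = 10*log10(0.95*69^2/(2*0.03401)) = 48.23

48.23 dB


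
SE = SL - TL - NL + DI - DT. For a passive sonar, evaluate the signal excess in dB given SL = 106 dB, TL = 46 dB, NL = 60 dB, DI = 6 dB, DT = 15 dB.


SE = SL - TL - NL + DI - DT = 106 - 46 - 60 + 6 - 15 = -9

-9 dB


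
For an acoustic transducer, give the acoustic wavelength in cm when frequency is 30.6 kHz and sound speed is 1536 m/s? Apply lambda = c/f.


5.02 cm


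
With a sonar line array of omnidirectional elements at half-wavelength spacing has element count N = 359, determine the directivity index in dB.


DI = 10*log10(359) = 25.55

25.55 dB


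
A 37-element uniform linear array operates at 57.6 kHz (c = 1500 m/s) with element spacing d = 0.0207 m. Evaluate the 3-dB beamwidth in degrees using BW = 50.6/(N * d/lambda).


1.72 deg


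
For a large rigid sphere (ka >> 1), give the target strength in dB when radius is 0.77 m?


TS = 10*log10(0.77^2 / 4) = 10*log10(0.148225) = -8.29

-8.29 dB


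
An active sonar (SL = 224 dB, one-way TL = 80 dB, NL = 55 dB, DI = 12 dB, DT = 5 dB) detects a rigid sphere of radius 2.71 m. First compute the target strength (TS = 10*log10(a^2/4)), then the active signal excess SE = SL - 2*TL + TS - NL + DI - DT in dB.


Step 1: TS = 10*log10(2.71^2/4) = 2.64 dB
Step 2: SE = SL - 2*TL + TS - NL + DI - DT = 224 - 2*80 + (2.64) - 55 + 12 - 5 = 18.64

18.64 dB


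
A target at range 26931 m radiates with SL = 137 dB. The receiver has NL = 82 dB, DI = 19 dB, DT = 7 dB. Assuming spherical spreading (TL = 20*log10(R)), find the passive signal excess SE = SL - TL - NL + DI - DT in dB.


Step 1: TL = 20*log10(26931) = 88.61 dB
Step 2: SE = 137 - 88.61 - 82 + 19 - 7 = -21.61

-21.61 dB


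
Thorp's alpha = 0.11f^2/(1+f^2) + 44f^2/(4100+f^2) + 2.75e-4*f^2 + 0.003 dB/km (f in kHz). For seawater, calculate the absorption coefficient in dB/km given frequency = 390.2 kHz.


84.83 dB/km


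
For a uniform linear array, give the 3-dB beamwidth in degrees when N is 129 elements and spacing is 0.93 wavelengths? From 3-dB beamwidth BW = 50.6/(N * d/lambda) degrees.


BW = 50.6 / (129 * 0.93) = 50.6 / 119.97 = 0.42

0.42 deg


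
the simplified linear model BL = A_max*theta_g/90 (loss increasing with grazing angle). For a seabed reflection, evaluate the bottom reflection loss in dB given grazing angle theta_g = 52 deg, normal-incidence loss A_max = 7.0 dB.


BL = A_max * theta_g / 90 = 7.0 * 52 / 90 = 4.04

4.04 dB


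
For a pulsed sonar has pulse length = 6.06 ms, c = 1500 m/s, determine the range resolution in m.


dR = c*tau/2 = 1500 * 6.06e-3 / 2 = 4.545

4.545 m


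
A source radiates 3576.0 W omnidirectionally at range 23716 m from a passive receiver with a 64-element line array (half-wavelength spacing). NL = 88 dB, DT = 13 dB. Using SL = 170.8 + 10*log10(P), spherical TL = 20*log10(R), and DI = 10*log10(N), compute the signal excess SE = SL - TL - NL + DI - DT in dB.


Step 1: SL = 170.8 + 10*log10(3576.0) = 206.33 dB
Step 2: TL = 20*log10(23716) = 87.5 dB
Step 3: DI = 10*log10(64) = 18.06 dB
Step 4: SE = SL - TL - NL + DI - DT = 206.33 - 87.5 - 88 + 18.06 - 13 = 35.89

35.89 dB


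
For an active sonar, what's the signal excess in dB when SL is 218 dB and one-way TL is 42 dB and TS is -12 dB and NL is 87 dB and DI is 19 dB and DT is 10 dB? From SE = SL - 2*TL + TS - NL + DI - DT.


SE = SL - 2*TL + TS - NL + DI - DT = 218 - 2*42 + (-12) - 87 + 19 - 10 = 44

44 dB


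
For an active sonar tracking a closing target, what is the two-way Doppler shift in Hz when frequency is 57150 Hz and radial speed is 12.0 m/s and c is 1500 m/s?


fd = 2*f*v/c = 2 * 57150 * 12.0 / 1500 = 914.4

914.4 Hz


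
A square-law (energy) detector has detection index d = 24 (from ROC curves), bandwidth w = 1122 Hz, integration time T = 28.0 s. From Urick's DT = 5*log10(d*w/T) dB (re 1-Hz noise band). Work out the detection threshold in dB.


14.92 dB


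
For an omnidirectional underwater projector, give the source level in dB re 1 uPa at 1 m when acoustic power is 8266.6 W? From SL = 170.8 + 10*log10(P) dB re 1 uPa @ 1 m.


SL = 170.8 + 10*log10(8266.6) = 170.8 + 39.17 = 209.97

209.97 dB


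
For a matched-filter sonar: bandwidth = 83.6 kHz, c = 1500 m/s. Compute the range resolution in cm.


dR = c/(2*BW) = 1500 / (2 * 83.6e3) = 0.009 m = 0.9 cm

0.9 cm


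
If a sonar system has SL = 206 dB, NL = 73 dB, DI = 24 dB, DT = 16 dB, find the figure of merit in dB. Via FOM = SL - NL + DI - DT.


FOM = SL - NL + DI - DT = 206 - 73 + 24 - 16 = 141

141 dB


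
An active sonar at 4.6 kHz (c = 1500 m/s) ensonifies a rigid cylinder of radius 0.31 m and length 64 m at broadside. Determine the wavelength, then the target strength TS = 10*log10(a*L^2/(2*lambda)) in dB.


Step 1: lambda = c/f = 1500/4600 = 0.32609 m
Step 2: TS = 10*log10(a*L^2/(2*lambda)) = 10*log10(0.31*64^2/(2*0.32609)) = 32.89

32.89 dB


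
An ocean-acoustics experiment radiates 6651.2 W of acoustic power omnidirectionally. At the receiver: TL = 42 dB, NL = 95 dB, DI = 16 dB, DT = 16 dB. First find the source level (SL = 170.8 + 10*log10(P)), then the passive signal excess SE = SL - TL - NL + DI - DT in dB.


Step 1: SL = 170.8 + 10*log10(6651.2) = 209.03 dB
Step 2: SE = SL - TL - NL + DI - DT = 209.03 - 42 - 95 + 16 - 16 = 72.03

72.03 dB


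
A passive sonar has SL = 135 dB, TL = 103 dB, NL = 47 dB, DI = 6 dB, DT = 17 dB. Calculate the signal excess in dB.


-26 dB


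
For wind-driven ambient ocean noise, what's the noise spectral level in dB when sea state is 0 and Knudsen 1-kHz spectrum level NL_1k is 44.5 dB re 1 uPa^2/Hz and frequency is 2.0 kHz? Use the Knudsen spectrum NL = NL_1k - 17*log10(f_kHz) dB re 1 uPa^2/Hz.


NL = NL_1k - 17*log10(f_kHz) = 44.5 - 17*log10(2.0) = 44.5 - (5.12) = 39.38

39.38 dB


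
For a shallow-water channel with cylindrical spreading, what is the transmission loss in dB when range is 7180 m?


38.56 dB


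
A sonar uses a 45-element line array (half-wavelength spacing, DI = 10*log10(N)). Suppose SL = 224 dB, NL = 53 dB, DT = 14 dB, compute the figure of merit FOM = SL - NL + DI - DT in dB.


Step 1: DI = 10*log10(45) = 16.53 dB
Step 2: FOM = SL - NL + DI - DT = 224 - 53 + 16.53 - 14 = 173.53

173.53 dB


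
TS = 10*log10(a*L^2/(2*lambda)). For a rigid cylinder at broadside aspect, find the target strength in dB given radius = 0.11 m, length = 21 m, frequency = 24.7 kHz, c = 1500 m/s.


lambda = 1500/24700 = 0.06073 m
TS = 10*log10(0.11*21^2/(2*0.06073)) = 26.01

26.01 dB


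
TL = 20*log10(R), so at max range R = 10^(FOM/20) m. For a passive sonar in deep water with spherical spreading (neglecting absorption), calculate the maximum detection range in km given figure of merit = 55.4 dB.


At max range FOM = TL, so 20*log10(R) = 55.4
R = 10^(55.4/20) = 588.84 m = 0.59 km

0.59 km


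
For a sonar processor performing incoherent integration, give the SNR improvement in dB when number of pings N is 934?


Gain = 5*log10(934) = 14.85

14.85 dB


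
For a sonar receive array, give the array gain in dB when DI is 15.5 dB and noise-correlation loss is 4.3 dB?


AG = DI - L_corr = 15.5 - 4.3 = 11.2

11.2 dB


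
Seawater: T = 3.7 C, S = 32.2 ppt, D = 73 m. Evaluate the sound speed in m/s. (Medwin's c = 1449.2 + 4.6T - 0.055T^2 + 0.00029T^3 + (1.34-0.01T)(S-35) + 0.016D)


1463.0 m/s


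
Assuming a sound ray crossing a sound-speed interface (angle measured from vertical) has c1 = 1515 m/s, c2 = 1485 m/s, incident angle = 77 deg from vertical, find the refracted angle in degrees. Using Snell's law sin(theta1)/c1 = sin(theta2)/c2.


72.76 deg


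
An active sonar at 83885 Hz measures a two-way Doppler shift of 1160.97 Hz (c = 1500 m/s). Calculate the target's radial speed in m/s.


From fd = 2*f*v/c, v = c*fd/(2*f) = 1500 * 1160.97 / (2*83885) = 10.38

10.38 m/s


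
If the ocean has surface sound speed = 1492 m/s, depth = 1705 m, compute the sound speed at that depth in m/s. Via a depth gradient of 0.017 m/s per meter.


c = 1492 + 0.017 * 1705 = 1520.985

1520.985 m/s


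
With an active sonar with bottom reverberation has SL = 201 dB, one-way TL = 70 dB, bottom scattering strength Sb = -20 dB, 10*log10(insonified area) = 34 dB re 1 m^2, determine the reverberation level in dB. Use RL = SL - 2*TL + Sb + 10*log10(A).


75 dB


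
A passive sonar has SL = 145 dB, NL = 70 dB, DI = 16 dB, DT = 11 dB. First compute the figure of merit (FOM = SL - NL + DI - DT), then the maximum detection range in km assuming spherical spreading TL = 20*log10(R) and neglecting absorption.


Step 1: FOM = SL - NL + DI - DT = 145 - 70 + 16 - 11 = 80 dB
Step 2: at max range FOM = TL = 20*log10(R), so R = 10^(80/20) = 10000.0 m = 10.0 km

10.0 km
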